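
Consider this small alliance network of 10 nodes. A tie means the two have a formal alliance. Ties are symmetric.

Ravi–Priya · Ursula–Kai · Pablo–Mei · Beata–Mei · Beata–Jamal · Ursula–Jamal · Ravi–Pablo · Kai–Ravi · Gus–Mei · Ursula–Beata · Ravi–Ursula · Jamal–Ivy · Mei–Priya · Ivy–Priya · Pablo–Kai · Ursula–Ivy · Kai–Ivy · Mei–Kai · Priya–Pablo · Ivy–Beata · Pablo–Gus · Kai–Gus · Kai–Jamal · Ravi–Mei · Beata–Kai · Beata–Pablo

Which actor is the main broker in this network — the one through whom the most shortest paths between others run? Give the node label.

Unnormalized betweenness of each node: Beata:7/3, Gus:0, Ivy:25/12, Jamal:0, Kai:85/12, Mei:2, Pablo:2, Priya:1, Ravi:17/12, Ursula:13/12.
Kai has the largest value, 85/12, making it the main broker — the node through which the most shortest paths run.

Kai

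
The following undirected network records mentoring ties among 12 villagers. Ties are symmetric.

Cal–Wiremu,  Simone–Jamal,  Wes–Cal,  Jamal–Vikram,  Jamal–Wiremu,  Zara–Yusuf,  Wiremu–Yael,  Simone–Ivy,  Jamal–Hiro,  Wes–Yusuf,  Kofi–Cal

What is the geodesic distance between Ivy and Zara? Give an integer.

7

One shortest route is Ivy – Simone – Jamal – Wiremu – Cal – Wes – Yusuf – Zara, which uses 7 edges, and at distance 6 from Ivy we only reach {Yusuf}, which does not include Zara. So d(Ivy,Zara) = 7.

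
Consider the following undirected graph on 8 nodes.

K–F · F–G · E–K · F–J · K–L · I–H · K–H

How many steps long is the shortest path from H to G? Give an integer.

3

One shortest route is H – K – F – G, which uses 3 edges, and at distance 2 from H we only reach {E, F, L}, which does not include G. So d(H,G) = 3.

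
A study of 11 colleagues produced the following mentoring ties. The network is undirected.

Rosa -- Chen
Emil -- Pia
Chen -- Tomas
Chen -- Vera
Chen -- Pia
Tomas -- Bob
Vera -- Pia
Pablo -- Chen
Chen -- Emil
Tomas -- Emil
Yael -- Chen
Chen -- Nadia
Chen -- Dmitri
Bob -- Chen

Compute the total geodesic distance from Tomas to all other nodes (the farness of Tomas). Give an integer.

17

Distances from Tomas: Bob:1, Chen:1, Dmitri:2, Emil:1, Nadia:2, Pablo:2, Pia:2, Rosa:2, Vera:2, Yael:2.
Sum = 1 + 1 + 2 + 1 + 2 + 2 + 2 + 2 + 2 + 2 = 17.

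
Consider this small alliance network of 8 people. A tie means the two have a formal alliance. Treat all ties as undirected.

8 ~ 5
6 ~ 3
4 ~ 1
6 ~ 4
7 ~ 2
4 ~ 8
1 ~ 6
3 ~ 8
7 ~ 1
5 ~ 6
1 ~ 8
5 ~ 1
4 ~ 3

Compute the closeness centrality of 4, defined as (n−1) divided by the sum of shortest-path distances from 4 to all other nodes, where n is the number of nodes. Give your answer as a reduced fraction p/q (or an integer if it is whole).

7/11

Distances from 4: 1:1, 2:3, 3:1, 5:2, 6:1, 7:2, 8:1. Sum = 11.
n = 8, so closeness = 7/11.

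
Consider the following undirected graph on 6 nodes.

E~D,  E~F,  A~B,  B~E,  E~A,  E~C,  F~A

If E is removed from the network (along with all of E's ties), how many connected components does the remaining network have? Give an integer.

3

Without E, the remaining ties split the others into: {A, B, F}; {C}; {D}.
That's 3 separate components.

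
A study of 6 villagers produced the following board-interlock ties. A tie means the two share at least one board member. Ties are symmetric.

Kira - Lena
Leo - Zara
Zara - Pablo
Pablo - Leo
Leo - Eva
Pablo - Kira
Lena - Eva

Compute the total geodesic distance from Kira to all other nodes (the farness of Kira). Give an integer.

8

Distances from Kira: Eva:2, Lena:1, Leo:2, Pablo:1, Zara:2.
Sum = 2 + 1 + 2 + 1 + 2 = 8.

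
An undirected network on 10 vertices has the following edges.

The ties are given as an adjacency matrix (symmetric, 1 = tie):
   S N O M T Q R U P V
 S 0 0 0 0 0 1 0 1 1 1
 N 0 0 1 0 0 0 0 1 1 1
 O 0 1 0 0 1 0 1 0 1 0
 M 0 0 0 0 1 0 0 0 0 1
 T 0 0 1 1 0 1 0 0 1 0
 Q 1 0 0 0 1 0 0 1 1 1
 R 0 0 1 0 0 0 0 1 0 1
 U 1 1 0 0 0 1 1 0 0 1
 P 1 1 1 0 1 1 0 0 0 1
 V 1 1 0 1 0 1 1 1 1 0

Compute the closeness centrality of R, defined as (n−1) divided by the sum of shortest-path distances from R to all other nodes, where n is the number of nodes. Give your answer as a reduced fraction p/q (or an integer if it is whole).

3/5

Distances from R: M:2, N:2, O:1, P:2, Q:2, S:2, T:2, U:1, V:1. Sum = 15.
n = 10, so closeness = 9/15 = 3/5.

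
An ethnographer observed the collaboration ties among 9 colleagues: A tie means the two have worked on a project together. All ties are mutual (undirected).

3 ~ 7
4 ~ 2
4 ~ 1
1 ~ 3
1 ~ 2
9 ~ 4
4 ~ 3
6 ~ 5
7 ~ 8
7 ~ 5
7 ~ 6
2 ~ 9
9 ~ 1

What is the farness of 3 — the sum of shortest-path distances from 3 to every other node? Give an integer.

Distances from 3: 1:1, 2:2, 4:1, 5:2, 6:2, 7:1, 8:2, 9:2.
Sum = 1 + 2 + 1 + 2 + 2 + 1 + 2 + 2 = 13.

13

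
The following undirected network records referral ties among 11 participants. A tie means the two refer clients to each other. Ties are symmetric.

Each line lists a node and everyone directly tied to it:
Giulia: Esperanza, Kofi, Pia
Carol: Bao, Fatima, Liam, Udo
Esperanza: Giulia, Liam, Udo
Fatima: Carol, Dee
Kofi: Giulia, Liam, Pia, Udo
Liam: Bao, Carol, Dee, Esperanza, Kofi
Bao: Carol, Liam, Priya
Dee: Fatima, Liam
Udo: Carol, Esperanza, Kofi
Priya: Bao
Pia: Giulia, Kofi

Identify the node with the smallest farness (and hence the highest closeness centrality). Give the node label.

Liam

Farness (sum of distances to all others) for each node — Bao:19, Carol:18, Dee:22, Esperanza:19, Fatima:25, Giulia:24, Kofi:18, Liam:15, Pia:25, Priya:28, Udo:19.
The smallest farness is 15, for Liam, so Liam has the highest closeness.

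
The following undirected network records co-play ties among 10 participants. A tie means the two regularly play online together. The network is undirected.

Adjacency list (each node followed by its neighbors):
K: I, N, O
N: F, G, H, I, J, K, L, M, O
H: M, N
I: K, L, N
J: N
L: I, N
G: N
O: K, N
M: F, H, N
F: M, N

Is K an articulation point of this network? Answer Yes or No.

Even without K, every remaining node can still reach every other (the residual graph is connected), so K is not a cut vertex.

No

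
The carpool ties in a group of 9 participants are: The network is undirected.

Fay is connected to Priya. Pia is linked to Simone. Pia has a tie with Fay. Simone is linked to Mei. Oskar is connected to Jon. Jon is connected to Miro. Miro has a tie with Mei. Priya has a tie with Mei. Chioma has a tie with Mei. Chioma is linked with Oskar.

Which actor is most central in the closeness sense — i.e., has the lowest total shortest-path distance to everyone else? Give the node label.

Mei

Farness (sum of distances to all others) for each node — Chioma:16, Fay:20, Jon:20, Mei:12, Miro:16, Oskar:20, Pia:20, Priya:16, Simone:16.
The smallest farness is 12, for Mei, so Mei has the highest closeness.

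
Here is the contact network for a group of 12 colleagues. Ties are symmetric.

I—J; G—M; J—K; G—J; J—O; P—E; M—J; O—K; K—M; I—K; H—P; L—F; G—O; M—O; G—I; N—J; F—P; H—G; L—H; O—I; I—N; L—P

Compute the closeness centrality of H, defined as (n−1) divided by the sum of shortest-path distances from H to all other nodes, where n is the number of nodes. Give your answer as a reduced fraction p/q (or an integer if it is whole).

Distances from H: E:2, F:2, G:1, I:2, J:2, K:3, L:1, M:2, N:3, O:2, P:1. Sum = 21.
n = 12, so closeness = 11/21.

11/21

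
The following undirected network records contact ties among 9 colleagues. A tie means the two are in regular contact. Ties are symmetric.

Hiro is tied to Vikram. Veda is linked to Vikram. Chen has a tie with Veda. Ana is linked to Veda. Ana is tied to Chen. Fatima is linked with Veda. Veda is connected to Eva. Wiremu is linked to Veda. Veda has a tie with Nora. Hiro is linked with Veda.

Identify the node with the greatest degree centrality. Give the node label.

Degrees — Ana:2, Chen:2, Eva:1, Fatima:1, Hiro:2, Nora:1, Veda:8, Vikram:2, Wiremu:1.
The maximum is 8, attained only by Veda.

Veda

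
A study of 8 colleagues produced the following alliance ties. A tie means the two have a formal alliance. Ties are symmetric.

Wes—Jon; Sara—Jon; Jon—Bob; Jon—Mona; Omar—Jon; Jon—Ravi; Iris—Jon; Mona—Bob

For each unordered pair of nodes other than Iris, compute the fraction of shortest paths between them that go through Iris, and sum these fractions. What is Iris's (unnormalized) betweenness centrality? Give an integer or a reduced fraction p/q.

No shortest path between any pair of other nodes passes through Iris.
Summing the contributions gives betweenness(Iris) = 0.

0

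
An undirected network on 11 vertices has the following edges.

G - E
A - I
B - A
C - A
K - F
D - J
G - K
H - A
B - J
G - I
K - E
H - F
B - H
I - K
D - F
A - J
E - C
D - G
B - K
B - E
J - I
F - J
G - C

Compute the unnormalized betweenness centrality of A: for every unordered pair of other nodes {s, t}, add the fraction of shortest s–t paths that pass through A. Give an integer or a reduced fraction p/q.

27/5

Pairs whose geodesics pass through A — G–H: 2/6; H–J: 1/3; H–C: 1; H–I: 1; J–C: 1; B–C: 1/2; B–I: 1/3; C–I: 1/2; C–F: 2/5.
All other pairs contribute 0.
Summing the contributions gives betweenness(A) = 27/5.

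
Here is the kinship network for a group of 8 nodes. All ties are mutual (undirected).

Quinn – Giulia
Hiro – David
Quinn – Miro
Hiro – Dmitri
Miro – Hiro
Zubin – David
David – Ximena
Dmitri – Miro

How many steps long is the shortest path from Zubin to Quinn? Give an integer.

One shortest route is Zubin – David – Hiro – Miro – Quinn, which uses 4 edges, and at distance 3 from Zubin we only reach {Dmitri, Miro}, which does not include Quinn. So d(Zubin,Quinn) = 4.

4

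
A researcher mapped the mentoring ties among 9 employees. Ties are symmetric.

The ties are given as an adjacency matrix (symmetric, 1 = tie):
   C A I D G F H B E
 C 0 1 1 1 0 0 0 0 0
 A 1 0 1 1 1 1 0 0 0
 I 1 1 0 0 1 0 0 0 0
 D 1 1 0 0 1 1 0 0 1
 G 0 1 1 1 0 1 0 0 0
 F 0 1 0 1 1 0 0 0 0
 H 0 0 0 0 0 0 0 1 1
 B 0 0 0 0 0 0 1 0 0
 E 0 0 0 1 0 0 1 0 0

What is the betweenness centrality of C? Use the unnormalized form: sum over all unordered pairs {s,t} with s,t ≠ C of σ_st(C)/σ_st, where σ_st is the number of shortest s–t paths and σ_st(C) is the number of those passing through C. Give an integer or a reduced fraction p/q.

4/3

Pairs whose geodesics pass through C — I–D: 1/3; I–H: 1/3; I–B: 1/3; I–E: 1/3.
All other pairs contribute 0.
Summing the contributions gives betweenness(C) = 4/3.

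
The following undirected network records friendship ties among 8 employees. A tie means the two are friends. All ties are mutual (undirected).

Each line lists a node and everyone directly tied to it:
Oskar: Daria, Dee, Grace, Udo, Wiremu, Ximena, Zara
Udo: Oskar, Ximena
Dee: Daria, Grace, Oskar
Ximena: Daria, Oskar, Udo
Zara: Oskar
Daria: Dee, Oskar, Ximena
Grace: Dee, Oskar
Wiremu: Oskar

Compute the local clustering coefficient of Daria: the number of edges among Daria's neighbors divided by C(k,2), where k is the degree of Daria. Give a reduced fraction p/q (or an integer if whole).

Daria's neighbors: Dee, Oskar, and Ximena (k = 3).
Possible neighbor pairs: C(3,2) = 3. Edges among them: Dee–Oskar, Oskar–Ximena → e = 2.
Clustering(Daria) = 2/3.

2/3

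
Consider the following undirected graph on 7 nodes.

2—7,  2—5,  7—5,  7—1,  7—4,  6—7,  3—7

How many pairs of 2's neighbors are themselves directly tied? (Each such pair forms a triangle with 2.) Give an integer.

1

2's neighbors: 5 and 7.
Neighbor pairs that are themselves tied: 2–5–7. Each forms one triangle with 2, for 1 in total.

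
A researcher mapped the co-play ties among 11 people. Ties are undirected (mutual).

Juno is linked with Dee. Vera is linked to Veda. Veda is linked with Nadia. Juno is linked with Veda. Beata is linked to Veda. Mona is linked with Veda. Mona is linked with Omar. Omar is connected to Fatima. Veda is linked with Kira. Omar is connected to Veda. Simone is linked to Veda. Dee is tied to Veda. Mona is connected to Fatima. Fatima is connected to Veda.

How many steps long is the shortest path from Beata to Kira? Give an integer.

2

One shortest route is Beata – Veda – Kira, which uses 2 edges, and Beata and Kira are not directly tied, so nothing shorter exists. So d(Beata,Kira) = 2.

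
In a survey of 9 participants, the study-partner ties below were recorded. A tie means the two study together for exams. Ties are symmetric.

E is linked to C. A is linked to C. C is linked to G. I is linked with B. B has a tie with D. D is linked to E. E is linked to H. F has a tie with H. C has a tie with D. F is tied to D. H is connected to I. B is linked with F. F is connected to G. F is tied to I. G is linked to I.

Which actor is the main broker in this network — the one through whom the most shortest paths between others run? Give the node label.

C

Unnormalized betweenness of each node: A:0, B:1/2, C:17/2, D:9/2, E:5/2, F:3, G:3, H:3/2, I:3/2.
C has the largest value, 17/2, making it the main broker — the node through which the most shortest paths run.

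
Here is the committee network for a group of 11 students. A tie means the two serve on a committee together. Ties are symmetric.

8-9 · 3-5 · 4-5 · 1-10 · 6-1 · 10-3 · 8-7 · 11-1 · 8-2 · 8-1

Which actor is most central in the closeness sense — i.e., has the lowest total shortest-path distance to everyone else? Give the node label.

Farness (sum of distances to all others) for each node — 1:19, 2:31, 3:27, 4:43, 5:34, 6:28, 7:31, 8:22, 9:31, 10:22, 11:28.
The smallest farness is 19, for 1, so 1 has the highest closeness.

1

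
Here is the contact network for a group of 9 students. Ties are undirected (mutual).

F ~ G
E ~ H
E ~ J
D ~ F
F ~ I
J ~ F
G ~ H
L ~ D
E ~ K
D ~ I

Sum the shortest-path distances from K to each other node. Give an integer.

Distances from K: D:4, E:1, F:3, G:3, H:2, I:4, J:2, L:5.
Sum = 4 + 1 + 3 + 3 + 2 + 4 + 2 + 5 = 24.

24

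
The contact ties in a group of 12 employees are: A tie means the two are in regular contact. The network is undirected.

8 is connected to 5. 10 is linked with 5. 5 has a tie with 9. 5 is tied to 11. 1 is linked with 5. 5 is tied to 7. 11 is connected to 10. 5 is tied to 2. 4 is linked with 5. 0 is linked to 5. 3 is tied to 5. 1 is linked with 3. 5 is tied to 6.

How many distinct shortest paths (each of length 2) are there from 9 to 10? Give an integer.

1

The shortest distance is 2, and the only length-2 path is 9–5–10. So there is exactly 1 shortest path.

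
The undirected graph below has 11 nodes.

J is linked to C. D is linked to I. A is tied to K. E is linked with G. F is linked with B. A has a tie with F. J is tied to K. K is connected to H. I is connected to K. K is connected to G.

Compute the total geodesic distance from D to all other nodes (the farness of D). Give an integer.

Distances from D: A:3, B:5, C:4, E:4, F:4, G:3, H:3, I:1, J:3, K:2.
Sum = 3 + 5 + 4 + 4 + 4 + 3 + 3 + 1 + 3 + 2 = 32.

32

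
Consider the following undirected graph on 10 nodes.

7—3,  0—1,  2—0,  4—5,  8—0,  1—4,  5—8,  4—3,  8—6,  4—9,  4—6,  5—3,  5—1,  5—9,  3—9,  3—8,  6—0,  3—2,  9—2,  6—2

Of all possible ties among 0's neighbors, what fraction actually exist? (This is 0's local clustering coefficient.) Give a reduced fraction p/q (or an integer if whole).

1/3

0's neighbors: 1, 2, 6, and 8 (k = 4).
Possible neighbor pairs: C(4,2) = 6. Edges among them: 2–6, 6–8 → e = 2.
Clustering(0) = 2/6 = 1/3.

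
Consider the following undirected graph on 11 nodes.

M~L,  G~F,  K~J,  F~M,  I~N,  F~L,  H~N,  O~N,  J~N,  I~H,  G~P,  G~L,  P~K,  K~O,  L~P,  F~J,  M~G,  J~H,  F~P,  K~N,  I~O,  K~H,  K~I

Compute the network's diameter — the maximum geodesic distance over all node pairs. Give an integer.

Eccentricity of each node (its greatest distance to any other): F:3, G:3, H:3, I:4, J:2, K:3, L:3, M:4, N:3, O:4, P:2.
The maximum eccentricity is 4, realized for instance by the pair O–M via O – K – P – L – M. So the diameter is 4.

4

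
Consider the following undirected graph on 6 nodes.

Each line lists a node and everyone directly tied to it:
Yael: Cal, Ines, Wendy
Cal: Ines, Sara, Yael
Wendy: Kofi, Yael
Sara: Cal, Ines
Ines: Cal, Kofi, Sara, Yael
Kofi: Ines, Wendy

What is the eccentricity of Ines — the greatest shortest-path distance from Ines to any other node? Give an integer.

Distances from Ines: Cal:1, Kofi:1, Sara:1, Wendy:2, Yael:1.
The largest is 2 (to Wendy), so the eccentricity of Ines is 2.

2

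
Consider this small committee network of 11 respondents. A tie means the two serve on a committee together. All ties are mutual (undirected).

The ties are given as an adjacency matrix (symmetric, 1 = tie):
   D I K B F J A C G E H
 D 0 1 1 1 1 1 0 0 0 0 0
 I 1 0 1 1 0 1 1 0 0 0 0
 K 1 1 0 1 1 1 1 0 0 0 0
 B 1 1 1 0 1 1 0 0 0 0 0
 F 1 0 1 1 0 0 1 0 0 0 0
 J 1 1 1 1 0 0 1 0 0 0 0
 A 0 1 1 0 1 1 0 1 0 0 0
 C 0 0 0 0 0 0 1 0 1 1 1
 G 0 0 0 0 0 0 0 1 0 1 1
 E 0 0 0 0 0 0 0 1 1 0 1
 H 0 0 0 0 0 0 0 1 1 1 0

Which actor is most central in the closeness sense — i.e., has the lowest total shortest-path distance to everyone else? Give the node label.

Farness (sum of distances to all others) for each node — A:15, B:22, C:18, D:22, E:25, F:19, G:25, H:25, I:18, J:18, K:17.
The smallest farness is 15, for A, so A has the highest closeness.

A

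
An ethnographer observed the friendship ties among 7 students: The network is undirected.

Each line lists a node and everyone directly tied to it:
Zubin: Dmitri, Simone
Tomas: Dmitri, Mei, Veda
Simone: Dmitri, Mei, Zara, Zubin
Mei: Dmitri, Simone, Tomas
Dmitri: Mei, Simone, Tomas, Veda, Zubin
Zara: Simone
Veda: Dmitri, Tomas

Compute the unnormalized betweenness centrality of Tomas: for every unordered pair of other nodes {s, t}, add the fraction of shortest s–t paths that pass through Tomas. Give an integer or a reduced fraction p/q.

1/2

Pairs whose geodesics pass through Tomas — Mei–Veda: 1/2.
All other pairs contribute 0.
Summing the contributions gives betweenness(Tomas) = 1/2.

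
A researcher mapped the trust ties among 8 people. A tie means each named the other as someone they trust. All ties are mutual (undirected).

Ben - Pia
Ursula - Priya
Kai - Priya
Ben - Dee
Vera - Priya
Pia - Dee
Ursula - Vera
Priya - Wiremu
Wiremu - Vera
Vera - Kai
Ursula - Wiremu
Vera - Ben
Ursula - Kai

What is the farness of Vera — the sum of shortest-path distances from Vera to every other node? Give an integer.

9

Distances from Vera: Ben:1, Dee:2, Kai:1, Pia:2, Priya:1, Ursula:1, Wiremu:1.
Sum = 1 + 2 + 1 + 2 + 1 + 1 + 1 = 9.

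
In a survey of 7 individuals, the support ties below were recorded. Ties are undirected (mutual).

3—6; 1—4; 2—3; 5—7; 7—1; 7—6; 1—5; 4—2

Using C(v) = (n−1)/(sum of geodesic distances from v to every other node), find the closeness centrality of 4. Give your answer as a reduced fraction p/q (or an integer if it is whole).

6/11

Distances from 4: 1:1, 2:1, 3:2, 5:2, 6:3, 7:2. Sum = 11.
n = 7, so closeness = 6/11.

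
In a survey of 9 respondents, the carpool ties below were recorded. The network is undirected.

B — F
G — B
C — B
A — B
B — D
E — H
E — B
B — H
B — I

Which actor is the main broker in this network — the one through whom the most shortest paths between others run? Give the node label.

Unnormalized betweenness of each node: A:0, B:27, C:0, D:0, E:0, F:0, G:0, H:0, I:0.
B has the largest value, 27, making it the main broker — the node through which the most shortest paths run.

B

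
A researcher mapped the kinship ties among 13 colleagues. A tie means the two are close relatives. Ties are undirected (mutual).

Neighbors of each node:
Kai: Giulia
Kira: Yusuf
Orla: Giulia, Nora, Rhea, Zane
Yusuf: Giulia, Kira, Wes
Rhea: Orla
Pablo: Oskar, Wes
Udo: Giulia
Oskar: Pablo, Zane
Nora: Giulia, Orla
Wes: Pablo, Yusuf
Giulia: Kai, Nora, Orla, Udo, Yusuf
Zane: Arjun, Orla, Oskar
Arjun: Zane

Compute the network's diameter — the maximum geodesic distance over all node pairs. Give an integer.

Eccentricity of each node (its greatest distance to any other): Arjun:5, Giulia:3, Kai:4, Kira:5, Nora:4, Orla:3, Oskar:4, Pablo:4, Rhea:4, Udo:4, Wes:4, Yusuf:4, Zane:4.
The maximum eccentricity is 5, realized for instance by the pair Kira–Arjun via Kira – Yusuf – Giulia – Orla – Zane – Arjun. So the diameter is 5.

5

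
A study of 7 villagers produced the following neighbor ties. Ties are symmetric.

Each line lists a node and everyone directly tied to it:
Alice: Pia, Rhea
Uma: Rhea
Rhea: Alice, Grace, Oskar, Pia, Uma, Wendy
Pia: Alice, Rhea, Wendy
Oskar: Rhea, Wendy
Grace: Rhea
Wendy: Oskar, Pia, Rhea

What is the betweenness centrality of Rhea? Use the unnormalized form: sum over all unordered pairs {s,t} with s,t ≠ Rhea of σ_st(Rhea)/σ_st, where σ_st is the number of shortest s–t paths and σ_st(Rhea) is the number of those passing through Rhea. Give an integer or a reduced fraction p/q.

Pairs whose geodesics pass through Rhea — Grace–Oskar: 1; Grace–Pia: 1; Grace–Wendy: 1; Grace–Uma: 1; Grace–Alice: 1; Oskar–Pia: 1/2; Oskar–Uma: 1; Oskar–Alice: 1; Pia–Uma: 1; Wendy–Uma: 1; Wendy–Alice: 1/2; Uma–Alice: 1.
All other pairs contribute 0.
Summing the contributions gives betweenness(Rhea) = 11.

11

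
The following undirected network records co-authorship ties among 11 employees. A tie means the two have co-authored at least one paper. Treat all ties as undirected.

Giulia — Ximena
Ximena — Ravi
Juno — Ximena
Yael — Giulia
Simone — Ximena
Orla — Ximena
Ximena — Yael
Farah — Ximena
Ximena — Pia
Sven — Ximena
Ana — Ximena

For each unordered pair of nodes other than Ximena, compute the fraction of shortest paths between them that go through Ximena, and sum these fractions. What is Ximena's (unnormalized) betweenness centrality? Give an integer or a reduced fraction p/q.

Pairs whose geodesics pass through Ximena — Ravi–Orla: 1; Ravi–Giulia: 1; Ravi–Ana: 1; Ravi–Juno: 1; Ravi–Sven: 1; Ravi–Yael: 1; Ravi–Pia: 1; Ravi–Simone: 1; Ravi–Farah: 1; Orla–Giulia: 1; Orla–Ana: 1; Orla–Juno: 1; Orla–Sven: 1; Orla–Yael: 1 … (+30 more pairs).
All other pairs contribute 0.
Summing the contributions gives betweenness(Ximena) = 44.

44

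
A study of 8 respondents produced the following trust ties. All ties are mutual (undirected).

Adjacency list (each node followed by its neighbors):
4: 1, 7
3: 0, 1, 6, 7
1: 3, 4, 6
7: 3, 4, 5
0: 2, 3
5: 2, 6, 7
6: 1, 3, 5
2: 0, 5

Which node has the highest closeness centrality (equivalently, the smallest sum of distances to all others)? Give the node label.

Farness (sum of distances to all others) for each node — 0:13, 1:12, 2:14, 3:10, 4:14, 5:11, 6:11, 7:11.
The smallest farness is 10, for 3, so 3 has the highest closeness.

3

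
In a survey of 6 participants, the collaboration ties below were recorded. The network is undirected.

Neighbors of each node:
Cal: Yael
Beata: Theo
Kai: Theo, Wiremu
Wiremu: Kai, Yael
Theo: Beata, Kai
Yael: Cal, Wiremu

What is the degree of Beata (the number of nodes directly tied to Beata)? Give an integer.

1

Beata is directly tied to Theo. That is 1 neighbor, so the degree of Beata is 1.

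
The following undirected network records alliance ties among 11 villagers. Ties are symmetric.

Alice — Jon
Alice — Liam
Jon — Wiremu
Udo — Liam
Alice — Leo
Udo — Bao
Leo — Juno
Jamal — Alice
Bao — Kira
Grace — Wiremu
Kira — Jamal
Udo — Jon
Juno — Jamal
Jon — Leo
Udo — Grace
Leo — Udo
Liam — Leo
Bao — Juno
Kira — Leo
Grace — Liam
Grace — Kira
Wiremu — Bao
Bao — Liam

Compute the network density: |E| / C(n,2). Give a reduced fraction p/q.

There are 23 edges and 11 nodes, so the maximum possible is C(11,2) = 55.
Density = 23/55.

23/55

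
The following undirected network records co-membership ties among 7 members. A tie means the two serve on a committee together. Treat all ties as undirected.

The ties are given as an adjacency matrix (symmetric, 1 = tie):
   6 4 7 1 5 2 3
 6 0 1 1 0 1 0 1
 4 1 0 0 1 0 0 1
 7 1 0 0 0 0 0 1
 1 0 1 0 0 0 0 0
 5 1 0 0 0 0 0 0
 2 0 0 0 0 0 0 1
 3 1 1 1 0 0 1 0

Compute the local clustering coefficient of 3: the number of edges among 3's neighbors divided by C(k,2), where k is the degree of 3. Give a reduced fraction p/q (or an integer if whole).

1/3

3's neighbors: 2, 4, 6, and 7 (k = 4).
Possible neighbor pairs: C(4,2) = 6. Edges among them: 4–6, 6–7 → e = 2.
Clustering(3) = 2/6 = 1/3.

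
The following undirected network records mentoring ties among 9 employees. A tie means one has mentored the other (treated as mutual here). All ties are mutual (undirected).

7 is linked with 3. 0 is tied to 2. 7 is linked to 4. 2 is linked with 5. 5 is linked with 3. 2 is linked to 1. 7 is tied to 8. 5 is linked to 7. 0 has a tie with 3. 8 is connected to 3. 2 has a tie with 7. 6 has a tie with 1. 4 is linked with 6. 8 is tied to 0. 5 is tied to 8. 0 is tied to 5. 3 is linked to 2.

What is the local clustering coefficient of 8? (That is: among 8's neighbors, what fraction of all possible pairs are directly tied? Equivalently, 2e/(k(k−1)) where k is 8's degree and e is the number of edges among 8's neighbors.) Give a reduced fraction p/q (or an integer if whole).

5/6

8's neighbors: 0, 3, 5, and 7 (k = 4).
Possible neighbor pairs: C(4,2) = 6. Edges among them: 0–3, 0–5, 3–5, 3–7, 5–7 → e = 5.
Clustering(8) = 5/6.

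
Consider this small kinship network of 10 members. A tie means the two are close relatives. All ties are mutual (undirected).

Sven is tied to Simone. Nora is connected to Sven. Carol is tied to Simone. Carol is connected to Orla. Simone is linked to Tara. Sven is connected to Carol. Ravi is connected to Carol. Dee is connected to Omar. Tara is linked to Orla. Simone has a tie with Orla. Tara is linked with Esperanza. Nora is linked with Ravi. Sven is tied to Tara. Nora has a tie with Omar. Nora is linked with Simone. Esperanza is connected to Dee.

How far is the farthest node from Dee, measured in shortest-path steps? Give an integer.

Distances from Dee: Carol:4, Esperanza:1, Nora:2, Omar:1, Orla:3, Ravi:3, Simone:3, Sven:3, Tara:2.
The largest is 4 (to Carol), so the eccentricity of Dee is 4.

4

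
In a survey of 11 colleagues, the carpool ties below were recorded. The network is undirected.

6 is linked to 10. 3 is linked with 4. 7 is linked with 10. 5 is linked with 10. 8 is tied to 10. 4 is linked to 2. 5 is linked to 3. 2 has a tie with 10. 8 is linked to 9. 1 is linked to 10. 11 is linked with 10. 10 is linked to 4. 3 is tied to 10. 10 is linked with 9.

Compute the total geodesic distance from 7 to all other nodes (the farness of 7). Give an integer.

Distances from 7: 1:2, 2:2, 3:2, 4:2, 5:2, 6:2, 8:2, 9:2, 10:1, 11:2.
Sum = 2 + 2 + 2 + 2 + 2 + 2 + 2 + 2 + 1 + 2 = 19.

19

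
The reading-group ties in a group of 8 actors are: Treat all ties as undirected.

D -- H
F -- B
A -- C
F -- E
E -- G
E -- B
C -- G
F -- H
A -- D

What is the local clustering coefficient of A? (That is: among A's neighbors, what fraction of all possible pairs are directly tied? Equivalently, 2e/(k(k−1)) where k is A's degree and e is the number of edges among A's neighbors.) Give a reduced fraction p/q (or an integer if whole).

0

A's neighbors: C and D (k = 2).
Possible neighbor pairs: C(2,2) = 1. Edges among them: none → e = 0.
Clustering(A) = 0/1.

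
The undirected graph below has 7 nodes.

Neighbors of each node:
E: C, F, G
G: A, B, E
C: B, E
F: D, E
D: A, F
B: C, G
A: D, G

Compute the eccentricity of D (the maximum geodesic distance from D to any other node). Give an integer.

Distances from D: A:1, B:3, C:3, E:2, F:1, G:2.
The largest is 3 (to B and C), so the eccentricity of D is 3.

3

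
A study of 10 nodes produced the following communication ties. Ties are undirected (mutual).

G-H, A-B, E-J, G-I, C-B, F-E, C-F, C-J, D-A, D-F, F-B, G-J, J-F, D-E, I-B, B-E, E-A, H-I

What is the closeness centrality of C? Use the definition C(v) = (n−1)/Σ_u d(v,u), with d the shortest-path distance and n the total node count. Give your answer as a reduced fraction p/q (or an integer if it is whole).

Distances from C: A:2, B:1, D:2, E:2, F:1, G:2, H:3, I:2, J:1. Sum = 16.
n = 10, so closeness = 9/16.

9/16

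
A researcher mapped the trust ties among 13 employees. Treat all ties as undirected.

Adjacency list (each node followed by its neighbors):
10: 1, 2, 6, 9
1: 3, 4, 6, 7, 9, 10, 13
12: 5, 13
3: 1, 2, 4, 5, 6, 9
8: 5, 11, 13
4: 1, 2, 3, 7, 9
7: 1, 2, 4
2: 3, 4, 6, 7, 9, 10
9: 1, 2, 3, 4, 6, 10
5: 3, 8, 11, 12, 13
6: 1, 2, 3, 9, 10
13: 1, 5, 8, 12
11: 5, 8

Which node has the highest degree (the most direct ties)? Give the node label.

1

Degrees — 1:7, 2:6, 3:6, 4:5, 5:5, 6:5, 7:3, 8:3, 9:6, 10:4, 11:2, 12:2, 13:4.
The maximum is 7, attained only by 1.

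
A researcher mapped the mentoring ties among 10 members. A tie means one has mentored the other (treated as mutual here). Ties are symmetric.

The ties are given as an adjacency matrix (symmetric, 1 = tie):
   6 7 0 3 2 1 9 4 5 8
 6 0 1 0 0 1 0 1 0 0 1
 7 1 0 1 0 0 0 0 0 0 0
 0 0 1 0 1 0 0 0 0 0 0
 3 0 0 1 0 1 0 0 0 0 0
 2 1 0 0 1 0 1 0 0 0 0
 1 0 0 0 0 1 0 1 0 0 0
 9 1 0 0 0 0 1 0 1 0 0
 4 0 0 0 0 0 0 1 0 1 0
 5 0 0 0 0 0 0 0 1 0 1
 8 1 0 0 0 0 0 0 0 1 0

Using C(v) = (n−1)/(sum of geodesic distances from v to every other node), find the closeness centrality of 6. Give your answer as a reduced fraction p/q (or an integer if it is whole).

9/14

Distances from 6: 0:2, 1:2, 2:1, 3:2, 4:2, 5:2, 7:1, 8:1, 9:1. Sum = 14.
n = 10, so closeness = 9/14.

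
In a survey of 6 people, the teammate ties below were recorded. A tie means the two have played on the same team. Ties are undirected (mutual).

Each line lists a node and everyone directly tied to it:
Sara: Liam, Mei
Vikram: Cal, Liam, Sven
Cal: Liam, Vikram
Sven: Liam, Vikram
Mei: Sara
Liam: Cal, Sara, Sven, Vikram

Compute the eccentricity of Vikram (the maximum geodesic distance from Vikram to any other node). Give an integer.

Distances from Vikram: Cal:1, Liam:1, Mei:3, Sara:2, Sven:1.
The largest is 3 (to Mei), so the eccentricity of Vikram is 3.

3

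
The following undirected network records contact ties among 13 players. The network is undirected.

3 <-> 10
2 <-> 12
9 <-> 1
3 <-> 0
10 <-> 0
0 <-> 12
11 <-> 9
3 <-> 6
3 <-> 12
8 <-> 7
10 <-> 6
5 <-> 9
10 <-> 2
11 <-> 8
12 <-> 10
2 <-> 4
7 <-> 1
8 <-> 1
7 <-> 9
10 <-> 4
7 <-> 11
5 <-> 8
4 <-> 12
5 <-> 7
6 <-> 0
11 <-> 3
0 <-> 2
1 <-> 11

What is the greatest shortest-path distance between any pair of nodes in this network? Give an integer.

Eccentricity of each node (its greatest distance to any other): 0:4, 1:4, 2:5, 3:3, 4:5, 5:5, 6:4, 7:4, 8:4, 9:4, 10:4, 11:3, 12:4.
The maximum eccentricity is 5, realized for instance by the pair 2–5 via 2 – 0 – 3 – 11 – 7 – 5. So the diameter is 5.

5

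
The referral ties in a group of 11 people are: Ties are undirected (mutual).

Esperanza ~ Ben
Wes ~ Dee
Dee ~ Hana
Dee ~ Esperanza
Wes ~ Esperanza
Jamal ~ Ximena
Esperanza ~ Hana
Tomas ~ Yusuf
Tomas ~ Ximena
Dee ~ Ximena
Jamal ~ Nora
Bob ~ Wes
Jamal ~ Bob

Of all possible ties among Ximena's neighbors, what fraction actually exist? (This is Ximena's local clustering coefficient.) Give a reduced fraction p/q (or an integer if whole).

0

Ximena's neighbors: Dee, Jamal, and Tomas (k = 3).
Possible neighbor pairs: C(3,2) = 3. Edges among them: none → e = 0.
Clustering(Ximena) = 0/3 = 0.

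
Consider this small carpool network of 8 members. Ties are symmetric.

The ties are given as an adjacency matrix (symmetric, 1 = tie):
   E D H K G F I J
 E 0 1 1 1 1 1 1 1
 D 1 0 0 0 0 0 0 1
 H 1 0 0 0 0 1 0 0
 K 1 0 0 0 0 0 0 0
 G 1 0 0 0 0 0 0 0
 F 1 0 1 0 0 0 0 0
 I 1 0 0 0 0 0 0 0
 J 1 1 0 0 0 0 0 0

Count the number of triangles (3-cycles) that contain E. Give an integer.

E's neighbors: D, F, G, H, I, J, and K.
Neighbor pairs that are themselves tied: E–D–J; E–F–H. Each forms one triangle with E, for 2 in total.

2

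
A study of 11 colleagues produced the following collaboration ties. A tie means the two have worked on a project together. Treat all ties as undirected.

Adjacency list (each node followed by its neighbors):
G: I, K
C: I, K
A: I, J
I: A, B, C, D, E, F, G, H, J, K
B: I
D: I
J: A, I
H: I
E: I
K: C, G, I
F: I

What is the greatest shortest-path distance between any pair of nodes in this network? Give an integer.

2

Eccentricity of each node (its greatest distance to any other): A:2, B:2, C:2, D:2, E:2, F:2, G:2, H:2, I:1, J:2, K:2.
The maximum eccentricity is 2, realized for instance by the pair K–A via K – I – A. So the diameter is 2.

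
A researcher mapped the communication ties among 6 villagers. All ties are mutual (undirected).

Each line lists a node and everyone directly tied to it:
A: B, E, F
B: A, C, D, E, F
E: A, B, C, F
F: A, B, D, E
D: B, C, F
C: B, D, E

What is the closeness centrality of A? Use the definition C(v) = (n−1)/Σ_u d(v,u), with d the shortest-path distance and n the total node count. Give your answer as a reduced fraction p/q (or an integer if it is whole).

Distances from A: B:1, C:2, D:2, E:1, F:1. Sum = 7.
n = 6, so closeness = 5/7.

5/7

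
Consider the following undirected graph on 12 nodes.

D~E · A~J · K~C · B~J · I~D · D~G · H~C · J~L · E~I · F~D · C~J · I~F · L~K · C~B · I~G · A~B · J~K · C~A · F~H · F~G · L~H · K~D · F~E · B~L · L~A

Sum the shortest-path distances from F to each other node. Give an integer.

Distances from F: A:3, B:3, C:2, D:1, E:1, G:1, H:1, I:1, J:3, K:2, L:2.
Sum = 3 + 3 + 2 + 1 + 1 + 1 + 1 + 1 + 3 + 2 + 2 = 20.

20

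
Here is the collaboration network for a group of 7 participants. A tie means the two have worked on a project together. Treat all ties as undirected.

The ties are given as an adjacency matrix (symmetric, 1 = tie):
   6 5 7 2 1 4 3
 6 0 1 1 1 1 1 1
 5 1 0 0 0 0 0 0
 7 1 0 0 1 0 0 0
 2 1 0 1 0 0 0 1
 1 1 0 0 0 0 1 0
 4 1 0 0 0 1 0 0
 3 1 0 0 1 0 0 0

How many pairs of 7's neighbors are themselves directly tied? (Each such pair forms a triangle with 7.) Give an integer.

1

7's neighbors: 2 and 6.
Neighbor pairs that are themselves tied: 7–2–6. Each forms one triangle with 7, for 1 in total.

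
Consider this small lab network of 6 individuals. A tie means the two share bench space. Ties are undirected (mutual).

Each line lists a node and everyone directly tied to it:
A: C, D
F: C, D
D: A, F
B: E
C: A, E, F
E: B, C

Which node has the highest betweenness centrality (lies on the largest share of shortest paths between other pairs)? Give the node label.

C

Unnormalized betweenness of each node: A:3/2, B:0, C:13/2, D:1/2, E:4, F:3/2.
C has the largest value, 13/2, making it the main broker — the node through which the most shortest paths run.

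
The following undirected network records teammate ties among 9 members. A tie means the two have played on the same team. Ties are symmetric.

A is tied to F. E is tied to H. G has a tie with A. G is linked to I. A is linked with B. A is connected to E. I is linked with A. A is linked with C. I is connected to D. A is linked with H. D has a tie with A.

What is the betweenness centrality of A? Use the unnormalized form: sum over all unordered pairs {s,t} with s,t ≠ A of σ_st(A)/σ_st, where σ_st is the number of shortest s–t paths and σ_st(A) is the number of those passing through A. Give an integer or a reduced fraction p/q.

Pairs whose geodesics pass through A — B–H: 1; B–G: 1; B–C: 1; B–I: 1; B–F: 1; B–E: 1; B–D: 1; H–G: 1; H–C: 1; H–I: 1; H–F: 1; H–D: 1; G–C: 1; G–F: 1 … (+11 more pairs).
All other pairs contribute 0.
Summing the contributions gives betweenness(A) = 49/2.

49/2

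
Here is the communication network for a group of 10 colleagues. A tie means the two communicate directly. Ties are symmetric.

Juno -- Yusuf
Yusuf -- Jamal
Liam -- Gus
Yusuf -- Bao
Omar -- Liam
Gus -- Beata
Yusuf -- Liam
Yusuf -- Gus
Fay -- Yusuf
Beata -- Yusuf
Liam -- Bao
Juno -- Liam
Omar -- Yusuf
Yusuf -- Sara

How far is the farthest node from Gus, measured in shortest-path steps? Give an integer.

2

Distances from Gus: Bao:2, Beata:1, Fay:2, Jamal:2, Juno:2, Liam:1, Omar:2, Sara:2, Yusuf:1.
The largest is 2 (to Jamal, Fay, Juno, Sara, Bao, and Omar), so the eccentricity of Gus is 2.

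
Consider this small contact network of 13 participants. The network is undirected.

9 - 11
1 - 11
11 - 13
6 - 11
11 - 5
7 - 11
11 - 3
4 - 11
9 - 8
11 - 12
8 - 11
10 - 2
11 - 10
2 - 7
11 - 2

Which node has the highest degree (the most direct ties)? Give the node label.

Degrees — 1:1, 2:3, 3:1, 4:1, 5:1, 6:1, 7:2, 8:2, 9:2, 10:2, 11:12, 12:1, 13:1.
The maximum is 12, attained only by 11.

11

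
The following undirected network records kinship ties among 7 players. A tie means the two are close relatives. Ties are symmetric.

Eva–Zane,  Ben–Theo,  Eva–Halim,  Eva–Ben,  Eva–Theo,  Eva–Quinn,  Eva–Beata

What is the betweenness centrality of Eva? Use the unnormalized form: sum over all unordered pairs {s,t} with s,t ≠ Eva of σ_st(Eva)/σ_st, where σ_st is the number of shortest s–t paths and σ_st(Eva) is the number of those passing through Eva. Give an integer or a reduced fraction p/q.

14

Pairs whose geodesics pass through Eva — Halim–Ben: 1; Halim–Beata: 1; Halim–Quinn: 1; Halim–Theo: 1; Halim–Zane: 1; Ben–Beata: 1; Ben–Quinn: 1; Ben–Zane: 1; Beata–Quinn: 1; Beata–Theo: 1; Beata–Zane: 1; Quinn–Theo: 1; Quinn–Zane: 1; Theo–Zane: 1.
All other pairs contribute 0.
Summing the contributions gives betweenness(Eva) = 14.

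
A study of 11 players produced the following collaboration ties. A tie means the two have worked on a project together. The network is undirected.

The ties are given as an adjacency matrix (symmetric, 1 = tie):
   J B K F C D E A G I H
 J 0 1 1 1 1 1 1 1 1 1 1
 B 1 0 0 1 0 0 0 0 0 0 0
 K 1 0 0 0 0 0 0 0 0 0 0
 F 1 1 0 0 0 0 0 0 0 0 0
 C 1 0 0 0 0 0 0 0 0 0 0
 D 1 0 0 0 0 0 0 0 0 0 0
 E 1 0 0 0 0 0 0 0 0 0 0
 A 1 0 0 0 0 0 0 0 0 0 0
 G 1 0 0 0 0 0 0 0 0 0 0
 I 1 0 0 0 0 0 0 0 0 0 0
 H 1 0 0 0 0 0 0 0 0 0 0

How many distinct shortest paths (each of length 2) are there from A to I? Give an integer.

The shortest distance is 2, and the only length-2 path is A–J–I. So there is exactly 1 shortest path.

1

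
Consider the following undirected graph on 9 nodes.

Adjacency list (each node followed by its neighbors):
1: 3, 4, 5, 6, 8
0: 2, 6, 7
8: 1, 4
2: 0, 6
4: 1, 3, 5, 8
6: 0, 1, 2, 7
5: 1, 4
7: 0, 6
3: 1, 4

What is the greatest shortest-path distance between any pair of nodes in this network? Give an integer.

3

Eccentricity of each node (its greatest distance to any other): 0:3, 1:2, 2:3, 3:3, 4:3, 5:3, 6:2, 7:3, 8:3.
The maximum eccentricity is 3, realized for instance by the pair 7–3 via 7 – 6 – 1 – 3. So the diameter is 3.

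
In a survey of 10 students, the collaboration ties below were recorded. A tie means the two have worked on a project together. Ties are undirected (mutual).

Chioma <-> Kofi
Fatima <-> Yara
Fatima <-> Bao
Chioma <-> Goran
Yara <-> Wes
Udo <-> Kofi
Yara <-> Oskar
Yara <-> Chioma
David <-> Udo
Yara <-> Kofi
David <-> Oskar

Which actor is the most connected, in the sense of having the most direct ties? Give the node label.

Degrees — Bao:1, Chioma:3, David:2, Fatima:2, Goran:1, Kofi:3, Oskar:2, Udo:2, Wes:1, Yara:5.
The maximum is 5, attained only by Yara.

Yara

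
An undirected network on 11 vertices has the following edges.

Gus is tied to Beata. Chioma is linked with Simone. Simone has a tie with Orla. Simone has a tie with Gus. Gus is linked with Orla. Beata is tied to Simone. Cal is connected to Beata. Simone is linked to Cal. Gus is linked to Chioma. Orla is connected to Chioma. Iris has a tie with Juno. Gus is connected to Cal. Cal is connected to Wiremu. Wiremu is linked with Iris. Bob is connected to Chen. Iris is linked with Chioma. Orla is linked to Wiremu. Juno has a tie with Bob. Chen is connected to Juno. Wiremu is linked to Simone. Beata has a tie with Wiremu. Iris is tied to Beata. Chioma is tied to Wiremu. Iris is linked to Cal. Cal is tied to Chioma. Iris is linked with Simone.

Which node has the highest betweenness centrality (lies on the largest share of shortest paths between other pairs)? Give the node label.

Iris

Unnormalized betweenness of each node: Beata:6/5, Bob:0, Cal:7/5, Chen:0, Chioma:167/60, Gus:47/60, Iris:106/5, Juno:16, Orla:1/5, Simone:199/60, Wiremu:127/60.
Iris has the largest value, 106/5, making it the main broker — the node through which the most shortest paths run.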